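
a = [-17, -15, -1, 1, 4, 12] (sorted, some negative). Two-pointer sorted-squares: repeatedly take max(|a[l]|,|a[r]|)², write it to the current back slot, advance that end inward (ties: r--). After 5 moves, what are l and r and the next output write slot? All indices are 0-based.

l=2, r=2, next write slot=0

[0,5] |-17|>|12| out[5]=289 → l++
[1,5] |-15|>|12| out[4]=225 → l++
[2,5] |-1|<=|12| out[3]=144 → r--
[2,4] |-1|<=|4| out[2]=16 → r--
[2,3] |-1|<=|1| out[1]=1 → r--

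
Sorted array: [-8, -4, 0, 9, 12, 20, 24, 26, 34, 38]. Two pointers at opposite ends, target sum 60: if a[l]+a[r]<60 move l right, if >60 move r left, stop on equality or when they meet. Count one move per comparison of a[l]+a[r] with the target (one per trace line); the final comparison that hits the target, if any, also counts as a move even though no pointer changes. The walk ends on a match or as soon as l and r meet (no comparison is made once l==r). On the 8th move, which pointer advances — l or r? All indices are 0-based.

[0,9] -8+38=30 <60 → l++
[1,9] -4+38=34 <60 → l++
[2,9] 0+38=38 <60 → l++
[3,9] 9+38=47 <60 → l++
[4,9] 12+38=50 <60 → l++
[5,9] 20+38=58 <60 → l++
[6,9] 24+38=62 >60 → r--
[6,8] 24+34=58 <60 → l++

l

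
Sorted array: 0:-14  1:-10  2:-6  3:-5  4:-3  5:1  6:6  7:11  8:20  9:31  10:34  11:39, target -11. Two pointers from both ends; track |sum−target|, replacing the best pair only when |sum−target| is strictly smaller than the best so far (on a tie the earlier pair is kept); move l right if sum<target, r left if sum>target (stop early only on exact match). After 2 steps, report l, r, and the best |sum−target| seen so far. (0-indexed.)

l=0, r=9, best |Δ|=31

[0,11] -14+39=25 d=36 * → r--
[0,10] -14+34=20 d=31 * → r--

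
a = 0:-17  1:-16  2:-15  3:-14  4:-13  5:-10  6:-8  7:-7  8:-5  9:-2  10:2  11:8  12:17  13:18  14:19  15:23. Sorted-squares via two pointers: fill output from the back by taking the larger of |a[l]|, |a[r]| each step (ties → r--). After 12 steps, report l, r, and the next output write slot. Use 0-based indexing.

l=0 r=15: |-17|<=|23| out[15]=529, r--
l=0 r=14: |-17|<=|19| out[14]=361, r--
l=0 r=13: |-17|<=|18| out[13]=324, r--
l=0 r=12: |-17|<=|17| out[12]=289, r--
l=0 r=11: |-17|>|8| out[11]=289, l++
l=1 r=11: |-16|>|8| out[10]=256, l++
l=2 r=11: |-15|>|8| out[9]=225, l++
l=3 r=11: |-14|>|8| out[8]=196, l++
l=4 r=11: |-13|>|8| out[7]=169, l++
l=5 r=11: |-10|>|8| out[6]=100, l++
l=6 r=11: |-8|<=|8| out[5]=64, r--
l=6 r=10: |-8|>|2| out[4]=64, l++

l=7, r=10, next write slot=3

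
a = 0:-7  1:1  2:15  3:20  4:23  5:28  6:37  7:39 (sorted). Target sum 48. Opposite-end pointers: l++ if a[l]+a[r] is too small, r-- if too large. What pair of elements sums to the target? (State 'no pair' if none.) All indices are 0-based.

(20, 28)

l=0 r=7: -7+39=32 <48, l++
l=1 r=7: 1+39=40 <48, l++
l=2 r=7: 15+39=54 >48, r--
l=2 r=6: 15+37=52 >48, r--
l=2 r=5: 15+28=43 <48, l++
l=3 r=5: 20+28=48, found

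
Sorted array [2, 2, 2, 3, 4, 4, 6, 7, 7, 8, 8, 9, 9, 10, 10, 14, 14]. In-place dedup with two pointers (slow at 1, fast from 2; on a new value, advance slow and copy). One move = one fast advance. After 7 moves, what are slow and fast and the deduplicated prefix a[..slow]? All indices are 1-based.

(s=1,f=2) a[fast]=2=a[slow] dup → fast++
(s=1,f=3) a[fast]=2=a[slow] dup → fast++
(s=1,f=4) a[fast]=3≠a[slow]=2 write a[2]=3 → slow++,fast++
(s=2,f=5) a[fast]=4≠a[slow]=3 write a[3]=4 → slow++,fast++
(s=3,f=6) a[fast]=4=a[slow] dup → fast++
(s=3,f=7) a[fast]=6≠a[slow]=4 write a[4]=6 → slow++,fast++
(s=4,f=8) a[fast]=7≠a[slow]=6 write a[5]=7 → slow++,fast++

slow=5, fast=9, prefix=[2, 3, 4, 6, 7]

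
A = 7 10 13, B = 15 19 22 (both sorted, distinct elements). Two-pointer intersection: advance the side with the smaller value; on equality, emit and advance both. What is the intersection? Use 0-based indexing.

i=0 j=0: 7<15, i++
i=1 j=0: 10<15, i++
i=2 j=0: 13<15, i++

intersection = []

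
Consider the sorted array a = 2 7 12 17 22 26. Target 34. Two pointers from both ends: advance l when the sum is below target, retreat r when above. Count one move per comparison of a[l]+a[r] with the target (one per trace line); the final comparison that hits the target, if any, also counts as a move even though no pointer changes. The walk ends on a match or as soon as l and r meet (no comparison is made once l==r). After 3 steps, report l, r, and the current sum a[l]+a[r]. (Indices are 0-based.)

l=2, r=4, sum=34

l=0 r=5: 2+26=28 <34, l++
l=1 r=5: 7+26=33 <34, l++
l=2 r=5: 12+26=38 >34, r--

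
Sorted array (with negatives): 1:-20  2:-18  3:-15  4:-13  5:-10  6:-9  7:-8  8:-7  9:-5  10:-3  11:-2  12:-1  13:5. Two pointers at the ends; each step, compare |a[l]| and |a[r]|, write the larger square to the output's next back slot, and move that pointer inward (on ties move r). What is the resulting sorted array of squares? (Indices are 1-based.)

[1, 4, 9, 25, 25, 49, 64, 81, 100, 169, 225, 324, 400]

[1,13] |-20|>|5| out[13]=400 → l++
[2,13] |-18|>|5| out[12]=324 → l++
[3,13] |-15|>|5| out[11]=225 → l++
[4,13] |-13|>|5| out[10]=169 → l++
[5,13] |-10|>|5| out[9]=100 → l++
[6,13] |-9|>|5| out[8]=81 → l++
[7,13] |-8|>|5| out[7]=64 → l++
[8,13] |-7|>|5| out[6]=49 → l++
[9,13] |-5|<=|5| out[5]=25 → r--
[9,12] |-5|>|-1| out[4]=25 → l++
[10,12] |-3|>|-1| out[3]=9 → l++
[11,12] |-2|>|-1| out[2]=4 → l++
[12,12] |-1|<=|-1| out[1]=1 → r--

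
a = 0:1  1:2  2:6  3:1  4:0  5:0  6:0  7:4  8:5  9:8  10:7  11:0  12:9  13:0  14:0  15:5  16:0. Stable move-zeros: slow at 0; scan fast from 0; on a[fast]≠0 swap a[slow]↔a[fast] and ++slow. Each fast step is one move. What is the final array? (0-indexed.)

[1, 2, 6, 1, 4, 5, 8, 7, 9, 5, 0, 0, 0, 0, 0, 0, 0]

slow=0 fast=0: a[fast]=1≠0 swap→a[0]=1, slow++,fast++
slow=1 fast=1: a[fast]=2≠0 swap→a[1]=2, slow++,fast++
slow=2 fast=2: a[fast]=6≠0 swap→a[2]=6, slow++,fast++
slow=3 fast=3: a[fast]=1≠0 swap→a[3]=1, slow++,fast++
slow=4 fast=4: a[fast]=0, fast++
slow=4 fast=5: a[fast]=0, fast++
slow=4 fast=6: a[fast]=0, fast++
slow=4 fast=7: a[fast]=4≠0 swap→a[4]=4, slow++,fast++
slow=5 fast=8: a[fast]=5≠0 swap→a[5]=5, slow++,fast++
slow=6 fast=9: a[fast]=8≠0 swap→a[6]=8, slow++,fast++
slow=7 fast=10: a[fast]=7≠0 swap→a[7]=7, slow++,fast++
slow=8 fast=11: a[fast]=0, fast++
slow=8 fast=12: a[fast]=9≠0 swap→a[8]=9, slow++,fast++
slow=9 fast=13: a[fast]=0, fast++
slow=9 fast=14: a[fast]=0, fast++
slow=9 fast=15: a[fast]=5≠0 swap→a[9]=5, slow++,fast++
slow=10 fast=16: a[fast]=0, fast++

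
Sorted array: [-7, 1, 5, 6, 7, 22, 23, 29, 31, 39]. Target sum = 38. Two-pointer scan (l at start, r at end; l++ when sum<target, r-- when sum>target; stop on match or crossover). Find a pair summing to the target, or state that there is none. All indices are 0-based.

(7, 31)

l=0 r=9: -7+39=32 <38, l++
l=1 r=9: 1+39=40 >38, r--
l=1 r=8: 1+31=32 <38, l++
l=2 r=8: 5+31=36 <38, l++
l=3 r=8: 6+31=37 <38, l++
l=4 r=8: 7+31=38, found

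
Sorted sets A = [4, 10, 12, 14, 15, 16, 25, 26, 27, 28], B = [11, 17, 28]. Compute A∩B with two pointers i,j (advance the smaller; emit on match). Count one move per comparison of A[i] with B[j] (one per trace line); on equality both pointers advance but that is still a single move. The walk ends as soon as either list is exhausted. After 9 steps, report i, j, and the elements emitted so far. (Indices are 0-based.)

[i=0,j=0] 4<11 → i++
[i=1,j=0] 10<11 → i++
[i=2,j=0] 12>11 → j++
[i=2,j=1] 12<17 → i++
[i=3,j=1] 14<17 → i++
[i=4,j=1] 15<17 → i++
[i=5,j=1] 16<17 → i++
[i=6,j=1] 25>17 → j++
[i=6,j=2] 25<28 → i++

i=7, j=2, emitted=[]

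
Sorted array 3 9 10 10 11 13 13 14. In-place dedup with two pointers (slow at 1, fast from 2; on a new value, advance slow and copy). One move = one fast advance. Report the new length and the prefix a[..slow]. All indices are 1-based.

length 6; prefix = [3, 9, 10, 11, 13, 14]

slow=1 fast=2: a[fast]=9≠a[slow]=3 write a[2]=9, slow++,fast++
slow=2 fast=3: a[fast]=10≠a[slow]=9 write a[3]=10, slow++,fast++
slow=3 fast=4: a[fast]=10=a[slow] dup, fast++
slow=3 fast=5: a[fast]=11≠a[slow]=10 write a[4]=11, slow++,fast++
slow=4 fast=6: a[fast]=13≠a[slow]=11 write a[5]=13, slow++,fast++
slow=5 fast=7: a[fast]=13=a[slow] dup, fast++
slow=5 fast=8: a[fast]=14≠a[slow]=13 write a[6]=14, slow++,fast++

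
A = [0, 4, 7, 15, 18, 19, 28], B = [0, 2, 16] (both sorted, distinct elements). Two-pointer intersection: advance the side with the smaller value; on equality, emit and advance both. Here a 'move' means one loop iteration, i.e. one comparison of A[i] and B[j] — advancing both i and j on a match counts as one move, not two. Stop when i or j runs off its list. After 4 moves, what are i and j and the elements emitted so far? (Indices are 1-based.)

i=1 j=1: 0==0 emit, i++,j++
i=2 j=2: 4>2, j++
i=2 j=3: 4<16, i++
i=3 j=3: 7<16, i++

i=4, j=3, emitted=[0]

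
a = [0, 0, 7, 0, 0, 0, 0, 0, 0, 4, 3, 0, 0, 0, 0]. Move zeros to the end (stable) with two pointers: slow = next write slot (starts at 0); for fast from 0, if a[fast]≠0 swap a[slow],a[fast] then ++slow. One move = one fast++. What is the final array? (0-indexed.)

slow=0 fast=0: a[fast]=0, fast++
slow=0 fast=1: a[fast]=0, fast++
slow=0 fast=2: a[fast]=7≠0 swap→a[0]=7, slow++,fast++
slow=1 fast=3: a[fast]=0, fast++
slow=1 fast=4: a[fast]=0, fast++
slow=1 fast=5: a[fast]=0, fast++
slow=1 fast=6: a[fast]=0, fast++
slow=1 fast=7: a[fast]=0, fast++
slow=1 fast=8: a[fast]=0, fast++
slow=1 fast=9: a[fast]=4≠0 swap→a[1]=4, slow++,fast++
slow=2 fast=10: a[fast]=3≠0 swap→a[2]=3, slow++,fast++
slow=3 fast=11: a[fast]=0, fast++
slow=3 fast=12: a[fast]=0, fast++
slow=3 fast=13: a[fast]=0, fast++
slow=3 fast=14: a[fast]=0, fast++

[7, 4, 3, 0, 0, 0, 0, 0, 0, 0, 0, 0, 0, 0, 0]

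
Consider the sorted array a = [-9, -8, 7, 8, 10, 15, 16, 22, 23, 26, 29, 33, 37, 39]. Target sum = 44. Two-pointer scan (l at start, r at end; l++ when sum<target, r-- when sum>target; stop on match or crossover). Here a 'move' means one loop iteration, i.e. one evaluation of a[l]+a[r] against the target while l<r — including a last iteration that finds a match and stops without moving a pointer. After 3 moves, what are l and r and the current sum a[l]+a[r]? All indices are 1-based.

l=1 r=14: -9+39=30 <44, l++
l=2 r=14: -8+39=31 <44, l++
l=3 r=14: 7+39=46 >44, r--

l=3, r=13, sum=44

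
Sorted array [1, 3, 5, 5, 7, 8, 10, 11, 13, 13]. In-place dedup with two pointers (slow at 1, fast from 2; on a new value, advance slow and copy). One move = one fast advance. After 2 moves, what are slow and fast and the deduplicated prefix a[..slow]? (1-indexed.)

slow=3, fast=4, prefix=[1, 3, 5]

(s=1,f=2) a[fast]=3≠a[slow]=1 write a[2]=3 → slow++,fast++
(s=2,f=3) a[fast]=5≠a[slow]=3 write a[3]=5 → slow++,fast++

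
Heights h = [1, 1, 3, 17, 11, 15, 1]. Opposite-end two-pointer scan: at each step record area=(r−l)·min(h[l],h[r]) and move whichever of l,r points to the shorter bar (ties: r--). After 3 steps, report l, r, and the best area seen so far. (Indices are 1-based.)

l=3, r=6, best area=6

[1,7] min(1,1)*6=6 best=6 * → r--
[1,6] min(1,15)*5=5 best=6 → l++
[2,6] min(1,15)*4=4 best=6 → l++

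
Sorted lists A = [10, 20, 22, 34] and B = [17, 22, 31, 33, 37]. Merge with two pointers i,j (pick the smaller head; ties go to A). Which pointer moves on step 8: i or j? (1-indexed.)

i

[i=1,j=1] A[i]=10<=B[j]=17 take 10 → i++
[i=2,j=1] A[i]=20>B[j]=17 take 17 → j++
[i=2,j=2] A[i]=20<=B[j]=22 take 20 → i++
[i=3,j=2] A[i]=22<=B[j]=22 take 22 → i++
[i=4,j=2] A[i]=34>B[j]=22 take 22 → j++
[i=4,j=3] A[i]=34>B[j]=31 take 31 → j++
[i=4,j=4] A[i]=34>B[j]=33 take 33 → j++
[i=4,j=5] A[i]=34<=B[j]=37 take 34 → i++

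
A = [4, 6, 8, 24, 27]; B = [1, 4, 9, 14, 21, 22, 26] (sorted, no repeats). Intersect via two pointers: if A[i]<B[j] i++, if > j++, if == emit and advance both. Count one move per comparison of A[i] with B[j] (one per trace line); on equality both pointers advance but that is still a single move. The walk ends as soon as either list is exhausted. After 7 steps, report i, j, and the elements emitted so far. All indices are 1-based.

i=4, j=6, emitted=[4]

i=1 j=1: 4>1, j++
i=1 j=2: 4==4 emit, i++,j++
i=2 j=3: 6<9, i++
i=3 j=3: 8<9, i++
i=4 j=3: 24>9, j++
i=4 j=4: 24>14, j++
i=4 j=5: 24>21, j++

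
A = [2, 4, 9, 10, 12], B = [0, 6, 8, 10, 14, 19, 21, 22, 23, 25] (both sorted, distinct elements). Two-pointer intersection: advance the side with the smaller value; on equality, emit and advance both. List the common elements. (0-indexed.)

i=0 j=0: 2>0, j++
i=0 j=1: 2<6, i++
i=1 j=1: 4<6, i++
i=2 j=1: 9>6, j++
i=2 j=2: 9>8, j++
i=2 j=3: 9<10, i++
i=3 j=3: 10==10 emit, i++,j++
i=4 j=4: 12<14, i++

intersection = [10]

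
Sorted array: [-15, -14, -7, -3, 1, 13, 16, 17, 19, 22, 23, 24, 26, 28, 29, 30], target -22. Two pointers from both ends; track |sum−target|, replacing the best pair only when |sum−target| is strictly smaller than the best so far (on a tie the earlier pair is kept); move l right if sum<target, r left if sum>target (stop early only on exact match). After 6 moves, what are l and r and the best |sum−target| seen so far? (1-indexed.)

l=1, r=10, best |Δ|=30

l=1 r=16: -15+30=15 d=37 *, r--
l=1 r=15: -15+29=14 d=36 *, r--
l=1 r=14: -15+28=13 d=35 *, r--
l=1 r=13: -15+26=11 d=33 *, r--
l=1 r=12: -15+24=9 d=31 *, r--
l=1 r=11: -15+23=8 d=30 *, r--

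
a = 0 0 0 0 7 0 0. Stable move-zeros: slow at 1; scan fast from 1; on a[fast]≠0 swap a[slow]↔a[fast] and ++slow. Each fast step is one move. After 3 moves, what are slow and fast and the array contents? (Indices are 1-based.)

slow=1, fast=4, a=[0, 0, 0, 0, 7, 0, 0]

slow=1 fast=1: a[fast]=0, fast++
slow=1 fast=2: a[fast]=0, fast++
slow=1 fast=3: a[fast]=0, fast++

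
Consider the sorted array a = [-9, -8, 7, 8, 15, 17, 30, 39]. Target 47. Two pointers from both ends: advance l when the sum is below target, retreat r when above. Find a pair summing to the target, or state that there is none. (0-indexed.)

l=0 r=7: -9+39=30 <47, l++
l=1 r=7: -8+39=31 <47, l++
l=2 r=7: 7+39=46 <47, l++
l=3 r=7: 8+39=47, found

(8, 39)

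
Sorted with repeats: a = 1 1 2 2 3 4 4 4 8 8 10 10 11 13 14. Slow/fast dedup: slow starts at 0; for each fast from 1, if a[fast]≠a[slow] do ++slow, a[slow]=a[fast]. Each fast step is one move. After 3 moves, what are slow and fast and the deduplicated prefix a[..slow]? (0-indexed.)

slow=1, fast=4, prefix=[1, 2]

(s=0,f=1) a[fast]=1=a[slow] dup → fast++
(s=0,f=2) a[fast]=2≠a[slow]=1 write a[1]=2 → slow++,fast++
(s=1,f=3) a[fast]=2=a[slow] dup → fast++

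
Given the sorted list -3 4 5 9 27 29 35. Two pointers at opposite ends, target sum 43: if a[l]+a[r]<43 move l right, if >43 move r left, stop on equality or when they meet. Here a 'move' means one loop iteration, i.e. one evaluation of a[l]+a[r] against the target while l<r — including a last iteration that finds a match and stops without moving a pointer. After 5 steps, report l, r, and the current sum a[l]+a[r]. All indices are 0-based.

l=4, r=5, sum=56

l=0 r=6: -3+35=32 <43, l++
l=1 r=6: 4+35=39 <43, l++
l=2 r=6: 5+35=40 <43, l++
l=3 r=6: 9+35=44 >43, r--
l=3 r=5: 9+29=38 <43, l++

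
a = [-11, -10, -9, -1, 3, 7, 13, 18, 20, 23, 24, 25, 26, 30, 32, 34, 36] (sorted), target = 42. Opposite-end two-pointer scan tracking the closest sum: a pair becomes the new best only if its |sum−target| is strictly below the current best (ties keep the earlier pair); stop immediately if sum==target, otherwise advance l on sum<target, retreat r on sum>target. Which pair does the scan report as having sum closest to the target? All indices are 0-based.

l=0 r=16: -11+36=25 d=17 *, l++
l=1 r=16: -10+36=26 d=16 *, l++
l=2 r=16: -9+36=27 d=15 *, l++
l=3 r=16: -1+36=35 d=7 *, l++
l=4 r=16: 3+36=39 d=3 *, l++
l=5 r=16: 7+36=43 d=1 *, r--
l=5 r=15: 7+34=41 d=1, l++
l=6 r=15: 13+34=47 d=5, r--
l=6 r=14: 13+32=45 d=3, r--
l=6 r=13: 13+30=43 d=1, r--
l=6 r=12: 13+26=39 d=3, l++
l=7 r=12: 18+26=44 d=2, r--
l=7 r=11: 18+25=43 d=1, r--
l=7 r=10: 18+24=42 d=0 *, stop

pair (18, 24) with sum 42 (|Δ|=0)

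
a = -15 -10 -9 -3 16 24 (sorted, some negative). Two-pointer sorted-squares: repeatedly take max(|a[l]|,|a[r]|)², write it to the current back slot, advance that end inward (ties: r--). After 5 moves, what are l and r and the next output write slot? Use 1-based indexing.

l=4, r=4, next write slot=1

l=1 r=6: |-15|<=|24| out[6]=576, r--
l=1 r=5: |-15|<=|16| out[5]=256, r--
l=1 r=4: |-15|>|-3| out[4]=225, l++
l=2 r=4: |-10|>|-3| out[3]=100, l++
l=3 r=4: |-9|>|-3| out[2]=81, l++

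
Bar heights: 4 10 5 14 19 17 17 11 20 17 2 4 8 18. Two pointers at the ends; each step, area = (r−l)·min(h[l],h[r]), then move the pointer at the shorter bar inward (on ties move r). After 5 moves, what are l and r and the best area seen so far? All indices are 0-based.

l=0 r=13: min(4,18)*13=52 best=52 *, l++
l=1 r=13: min(10,18)*12=120 best=120 *, l++
l=2 r=13: min(5,18)*11=55 best=120, l++
l=3 r=13: min(14,18)*10=140 best=140 *, l++
l=4 r=13: min(19,18)*9=162 best=162 *, r--

l=4, r=12, best area=162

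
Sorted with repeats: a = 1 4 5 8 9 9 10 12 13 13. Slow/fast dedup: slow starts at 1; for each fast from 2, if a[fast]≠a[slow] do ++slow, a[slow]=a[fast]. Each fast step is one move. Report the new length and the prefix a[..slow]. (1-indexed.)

length 8; prefix = [1, 4, 5, 8, 9, 10, 12, 13]

slow=1 fast=2: a[fast]=4≠a[slow]=1 write a[2]=4, slow++,fast++
slow=2 fast=3: a[fast]=5≠a[slow]=4 write a[3]=5, slow++,fast++
slow=3 fast=4: a[fast]=8≠a[slow]=5 write a[4]=8, slow++,fast++
slow=4 fast=5: a[fast]=9≠a[slow]=8 write a[5]=9, slow++,fast++
slow=5 fast=6: a[fast]=9=a[slow] dup, fast++
slow=5 fast=7: a[fast]=10≠a[slow]=9 write a[6]=10, slow++,fast++
slow=6 fast=8: a[fast]=12≠a[slow]=10 write a[7]=12, slow++,fast++
slow=7 fast=9: a[fast]=13≠a[slow]=12 write a[8]=13, slow++,fast++
slow=8 fast=10: a[fast]=13=a[slow] dup, fast++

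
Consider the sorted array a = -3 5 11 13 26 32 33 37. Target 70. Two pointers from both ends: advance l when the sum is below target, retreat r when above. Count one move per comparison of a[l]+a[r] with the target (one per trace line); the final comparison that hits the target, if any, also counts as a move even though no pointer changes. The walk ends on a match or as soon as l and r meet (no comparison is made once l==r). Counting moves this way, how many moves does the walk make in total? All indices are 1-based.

7 moves

l=1 r=8: -3+37=34 <70, l++
l=2 r=8: 5+37=42 <70, l++
l=3 r=8: 11+37=48 <70, l++
l=4 r=8: 13+37=50 <70, l++
l=5 r=8: 26+37=63 <70, l++
l=6 r=8: 32+37=69 <70, l++
l=7 r=8: 33+37=70, found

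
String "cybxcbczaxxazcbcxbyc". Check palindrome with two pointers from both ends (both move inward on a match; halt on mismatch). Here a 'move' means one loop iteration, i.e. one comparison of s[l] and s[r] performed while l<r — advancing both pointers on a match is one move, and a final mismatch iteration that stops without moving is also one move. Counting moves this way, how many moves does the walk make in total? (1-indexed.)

l=1 r=20: 'c'=='c', l++,r--
l=2 r=19: 'y'=='y', l++,r--
l=3 r=18: 'b'=='b', l++,r--
l=4 r=17: 'x'=='x', l++,r--
l=5 r=16: 'c'=='c', l++,r--
l=6 r=15: 'b'=='b', l++,r--
l=7 r=14: 'c'=='c', l++,r--
l=8 r=13: 'z'=='z', l++,r--
l=9 r=12: 'a'=='a', l++,r--
l=10 r=11: 'x'=='x', l++,r--

10 moves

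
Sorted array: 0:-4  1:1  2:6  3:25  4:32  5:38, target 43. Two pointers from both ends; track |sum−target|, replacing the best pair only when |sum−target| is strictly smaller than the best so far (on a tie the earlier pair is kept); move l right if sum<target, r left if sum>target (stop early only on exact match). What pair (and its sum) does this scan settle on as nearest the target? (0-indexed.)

[0,5] -4+38=34 d=9 * → l++
[1,5] 1+38=39 d=4 * → l++
[2,5] 6+38=44 d=1 * → r--
[2,4] 6+32=38 d=5 → l++
[3,4] 25+32=57 d=14 → r--

pair (6, 38) with sum 44 (|Δ|=1)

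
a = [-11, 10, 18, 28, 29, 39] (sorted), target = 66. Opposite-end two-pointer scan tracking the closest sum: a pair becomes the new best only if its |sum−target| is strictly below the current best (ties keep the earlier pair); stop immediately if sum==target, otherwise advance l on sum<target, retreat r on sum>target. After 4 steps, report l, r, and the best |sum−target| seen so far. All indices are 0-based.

[0,5] -11+39=28 d=38 * → l++
[1,5] 10+39=49 d=17 * → l++
[2,5] 18+39=57 d=9 * → l++
[3,5] 28+39=67 d=1 * → r--

l=3, r=4, best |Δ|=1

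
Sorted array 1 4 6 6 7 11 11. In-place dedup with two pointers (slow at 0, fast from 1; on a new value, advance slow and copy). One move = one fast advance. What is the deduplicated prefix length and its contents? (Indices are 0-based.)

length 5; prefix = [1, 4, 6, 7, 11]

(s=0,f=1) a[fast]=4≠a[slow]=1 write a[1]=4 → slow++,fast++
(s=1,f=2) a[fast]=6≠a[slow]=4 write a[2]=6 → slow++,fast++
(s=2,f=3) a[fast]=6=a[slow] dup → fast++
(s=2,f=4) a[fast]=7≠a[slow]=6 write a[3]=7 → slow++,fast++
(s=3,f=5) a[fast]=11≠a[slow]=7 write a[4]=11 → slow++,fast++
(s=4,f=6) a[fast]=11=a[slow] dup → fast++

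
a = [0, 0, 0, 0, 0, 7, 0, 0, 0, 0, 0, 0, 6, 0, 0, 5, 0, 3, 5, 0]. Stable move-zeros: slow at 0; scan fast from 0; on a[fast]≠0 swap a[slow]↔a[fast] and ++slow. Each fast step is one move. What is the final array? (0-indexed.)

[7, 6, 5, 3, 5, 0, 0, 0, 0, 0, 0, 0, 0, 0, 0, 0, 0, 0, 0, 0]

(s=0,f=0) a[fast]=0 → fast++
(s=0,f=1) a[fast]=0 → fast++
(s=0,f=2) a[fast]=0 → fast++
(s=0,f=3) a[fast]=0 → fast++
(s=0,f=4) a[fast]=0 → fast++
(s=0,f=5) a[fast]=7≠0 swap→a[0]=7 → slow++,fast++
(s=1,f=6) a[fast]=0 → fast++
(s=1,f=7) a[fast]=0 → fast++
(s=1,f=8) a[fast]=0 → fast++
(s=1,f=9) a[fast]=0 → fast++
(s=1,f=10) a[fast]=0 → fast++
(s=1,f=11) a[fast]=0 → fast++
(s=1,f=12) a[fast]=6≠0 swap→a[1]=6 → slow++,fast++
(s=2,f=13) a[fast]=0 → fast++
(s=2,f=14) a[fast]=0 → fast++
(s=2,f=15) a[fast]=5≠0 swap→a[2]=5 → slow++,fast++
(s=3,f=16) a[fast]=0 → fast++
(s=3,f=17) a[fast]=3≠0 swap→a[3]=3 → slow++,fast++
(s=4,f=18) a[fast]=5≠0 swap→a[4]=5 → slow++,fast++
(s=5,f=19) a[fast]=0 → fast++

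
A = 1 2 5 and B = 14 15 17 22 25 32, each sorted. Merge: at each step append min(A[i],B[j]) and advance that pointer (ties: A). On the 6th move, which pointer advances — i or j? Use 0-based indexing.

j

i=0 j=0: A[i]=1<=B[j]=14 take 1, i++
i=1 j=0: A[i]=2<=B[j]=14 take 2, i++
i=2 j=0: A[i]=5<=B[j]=14 take 5, i++
i=3 j=0: A done, take B[j]=14, j++
i=3 j=1: A done, take B[j]=15, j++
i=3 j=2: A done, take B[j]=17, j++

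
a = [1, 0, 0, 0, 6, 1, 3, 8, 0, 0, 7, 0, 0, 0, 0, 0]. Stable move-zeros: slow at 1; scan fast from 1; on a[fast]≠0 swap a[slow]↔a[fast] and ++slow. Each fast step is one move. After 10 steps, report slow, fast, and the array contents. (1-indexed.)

slow=6, fast=11, a=[1, 6, 1, 3, 8, 0, 0, 0, 0, 0, 7, 0, 0, 0, 0, 0]

slow=1 fast=1: a[fast]=1≠0 swap→a[1]=1, slow++,fast++
slow=2 fast=2: a[fast]=0, fast++
slow=2 fast=3: a[fast]=0, fast++
slow=2 fast=4: a[fast]=0, fast++
slow=2 fast=5: a[fast]=6≠0 swap→a[2]=6, slow++,fast++
slow=3 fast=6: a[fast]=1≠0 swap→a[3]=1, slow++,fast++
slow=4 fast=7: a[fast]=3≠0 swap→a[4]=3, slow++,fast++
slow=5 fast=8: a[fast]=8≠0 swap→a[5]=8, slow++,fast++
slow=6 fast=9: a[fast]=0, fast++
slow=6 fast=10: a[fast]=0, fast++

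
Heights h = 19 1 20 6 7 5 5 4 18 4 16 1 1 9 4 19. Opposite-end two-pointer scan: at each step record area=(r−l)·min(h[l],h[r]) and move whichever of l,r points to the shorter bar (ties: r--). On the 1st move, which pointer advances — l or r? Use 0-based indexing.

[0,15] min(19,19)*15=285 best=285 * → r--

r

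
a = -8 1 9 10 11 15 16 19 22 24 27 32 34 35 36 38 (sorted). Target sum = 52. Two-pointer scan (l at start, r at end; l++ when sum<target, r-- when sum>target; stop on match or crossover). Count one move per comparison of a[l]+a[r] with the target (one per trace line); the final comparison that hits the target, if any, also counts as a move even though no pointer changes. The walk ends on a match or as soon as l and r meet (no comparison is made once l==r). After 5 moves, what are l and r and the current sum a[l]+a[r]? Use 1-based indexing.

[1,16] -8+38=30 <52 → l++
[2,16] 1+38=39 <52 → l++
[3,16] 9+38=47 <52 → l++
[4,16] 10+38=48 <52 → l++
[5,16] 11+38=49 <52 → l++

l=6, r=16, sum=53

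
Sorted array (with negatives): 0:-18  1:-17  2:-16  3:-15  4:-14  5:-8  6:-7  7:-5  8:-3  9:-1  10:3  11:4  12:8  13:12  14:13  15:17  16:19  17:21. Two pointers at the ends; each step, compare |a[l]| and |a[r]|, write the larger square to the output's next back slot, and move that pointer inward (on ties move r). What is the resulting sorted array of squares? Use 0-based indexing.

l=0 r=17: |-18|<=|21| out[17]=441, r--
l=0 r=16: |-18|<=|19| out[16]=361, r--
l=0 r=15: |-18|>|17| out[15]=324, l++
l=1 r=15: |-17|<=|17| out[14]=289, r--
l=1 r=14: |-17|>|13| out[13]=289, l++
l=2 r=14: |-16|>|13| out[12]=256, l++
l=3 r=14: |-15|>|13| out[11]=225, l++
l=4 r=14: |-14|>|13| out[10]=196, l++
l=5 r=14: |-8|<=|13| out[9]=169, r--
l=5 r=13: |-8|<=|12| out[8]=144, r--
l=5 r=12: |-8|<=|8| out[7]=64, r--
l=5 r=11: |-8|>|4| out[6]=64, l++
l=6 r=11: |-7|>|4| out[5]=49, l++
l=7 r=11: |-5|>|4| out[4]=25, l++
l=8 r=11: |-3|<=|4| out[3]=16, r--
l=8 r=10: |-3|<=|3| out[2]=9, r--
l=8 r=9: |-3|>|-1| out[1]=9, l++
l=9 r=9: |-1|<=|-1| out[0]=1, r--

[1, 9, 9, 16, 25, 49, 64, 64, 144, 169, 196, 225, 256, 289, 289, 324, 361, 441]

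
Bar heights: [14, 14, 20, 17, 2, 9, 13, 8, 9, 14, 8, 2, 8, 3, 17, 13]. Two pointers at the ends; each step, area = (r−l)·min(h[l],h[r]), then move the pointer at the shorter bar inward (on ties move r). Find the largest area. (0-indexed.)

max area = 204

l=0 r=15: min(14,13)*15=195 best=195 *, r--
l=0 r=14: min(14,17)*14=196 best=196 *, l++
l=1 r=14: min(14,17)*13=182 best=196, l++
l=2 r=14: min(20,17)*12=204 best=204 *, r--
l=2 r=13: min(20,3)*11=33 best=204, r--
l=2 r=12: min(20,8)*10=80 best=204, r--
l=2 r=11: min(20,2)*9=18 best=204, r--
l=2 r=10: min(20,8)*8=64 best=204, r--
l=2 r=9: min(20,14)*7=98 best=204, r--
l=2 r=8: min(20,9)*6=54 best=204, r--
l=2 r=7: min(20,8)*5=40 best=204, r--
l=2 r=6: min(20,13)*4=52 best=204, r--
l=2 r=5: min(20,9)*3=27 best=204, r--
l=2 r=4: min(20,2)*2=4 best=204, r--
l=2 r=3: min(20,17)*1=17 best=204, r--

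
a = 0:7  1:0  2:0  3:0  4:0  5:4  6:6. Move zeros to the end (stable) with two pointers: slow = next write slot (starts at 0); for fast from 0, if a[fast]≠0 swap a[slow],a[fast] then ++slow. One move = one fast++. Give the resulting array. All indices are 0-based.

slow=0 fast=0: a[fast]=7≠0 swap→a[0]=7, slow++,fast++
slow=1 fast=1: a[fast]=0, fast++
slow=1 fast=2: a[fast]=0, fast++
slow=1 fast=3: a[fast]=0, fast++
slow=1 fast=4: a[fast]=0, fast++
slow=1 fast=5: a[fast]=4≠0 swap→a[1]=4, slow++,fast++
slow=2 fast=6: a[fast]=6≠0 swap→a[2]=6, slow++,fast++

[7, 4, 6, 0, 0, 0, 0]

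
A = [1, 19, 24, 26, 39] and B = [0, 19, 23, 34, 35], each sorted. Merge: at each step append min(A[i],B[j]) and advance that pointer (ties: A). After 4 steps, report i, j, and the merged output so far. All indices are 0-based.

[i=0,j=0] A[i]=1>B[j]=0 take 0 → j++
[i=0,j=1] A[i]=1<=B[j]=19 take 1 → i++
[i=1,j=1] A[i]=19<=B[j]=19 take 19 → i++
[i=2,j=1] A[i]=24>B[j]=19 take 19 → j++

i=2, j=2, merged so far=[0, 1, 19, 19]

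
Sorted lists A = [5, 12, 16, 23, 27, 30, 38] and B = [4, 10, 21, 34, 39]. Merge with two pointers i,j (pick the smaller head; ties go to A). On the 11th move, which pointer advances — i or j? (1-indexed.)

i

[i=1,j=1] A[i]=5>B[j]=4 take 4 → j++
[i=1,j=2] A[i]=5<=B[j]=10 take 5 → i++
[i=2,j=2] A[i]=12>B[j]=10 take 10 → j++
[i=2,j=3] A[i]=12<=B[j]=21 take 12 → i++
[i=3,j=3] A[i]=16<=B[j]=21 take 16 → i++
[i=4,j=3] A[i]=23>B[j]=21 take 21 → j++
[i=4,j=4] A[i]=23<=B[j]=34 take 23 → i++
[i=5,j=4] A[i]=27<=B[j]=34 take 27 → i++
[i=6,j=4] A[i]=30<=B[j]=34 take 30 → i++
[i=7,j=4] A[i]=38>B[j]=34 take 34 → j++
[i=7,j=5] A[i]=38<=B[j]=39 take 38 → i++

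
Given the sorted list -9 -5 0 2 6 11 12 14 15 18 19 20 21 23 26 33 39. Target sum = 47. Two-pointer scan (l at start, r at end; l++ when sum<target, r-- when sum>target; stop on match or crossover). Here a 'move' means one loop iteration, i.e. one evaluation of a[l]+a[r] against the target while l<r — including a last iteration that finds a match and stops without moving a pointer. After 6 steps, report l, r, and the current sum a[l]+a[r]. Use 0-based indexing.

l=0 r=16: -9+39=30 <47, l++
l=1 r=16: -5+39=34 <47, l++
l=2 r=16: 0+39=39 <47, l++
l=3 r=16: 2+39=41 <47, l++
l=4 r=16: 6+39=45 <47, l++
l=5 r=16: 11+39=50 >47, r--

l=5, r=15, sum=44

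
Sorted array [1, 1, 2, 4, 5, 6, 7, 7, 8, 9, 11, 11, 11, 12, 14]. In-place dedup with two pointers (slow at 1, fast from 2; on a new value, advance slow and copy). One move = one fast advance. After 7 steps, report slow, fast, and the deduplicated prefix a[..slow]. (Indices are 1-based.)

slow=6, fast=9, prefix=[1, 2, 4, 5, 6, 7]

slow=1 fast=2: a[fast]=1=a[slow] dup, fast++
slow=1 fast=3: a[fast]=2≠a[slow]=1 write a[2]=2, slow++,fast++
slow=2 fast=4: a[fast]=4≠a[slow]=2 write a[3]=4, slow++,fast++
slow=3 fast=5: a[fast]=5≠a[slow]=4 write a[4]=5, slow++,fast++
slow=4 fast=6: a[fast]=6≠a[slow]=5 write a[5]=6, slow++,fast++
slow=5 fast=7: a[fast]=7≠a[slow]=6 write a[6]=7, slow++,fast++
slow=6 fast=8: a[fast]=7=a[slow] dup, fast++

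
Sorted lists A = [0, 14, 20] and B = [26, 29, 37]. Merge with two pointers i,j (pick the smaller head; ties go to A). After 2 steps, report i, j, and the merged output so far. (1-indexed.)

i=3, j=1, merged so far=[0, 14]

[i=1,j=1] A[i]=0<=B[j]=26 take 0 → i++
[i=2,j=1] A[i]=14<=B[j]=26 take 14 → i++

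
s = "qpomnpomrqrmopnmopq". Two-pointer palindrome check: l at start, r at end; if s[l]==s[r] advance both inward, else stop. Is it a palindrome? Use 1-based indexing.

[1,19] 'q'=='q' → l++,r--
[2,18] 'p'=='p' → l++,r--
[3,17] 'o'=='o' → l++,r--
[4,16] 'm'=='m' → l++,r--
[5,15] 'n'=='n' → l++,r--
[6,14] 'p'=='p' → l++,r--
[7,13] 'o'=='o' → l++,r--
[8,12] 'm'=='m' → l++,r--
[9,11] 'r'=='r' → l++,r--

palindrome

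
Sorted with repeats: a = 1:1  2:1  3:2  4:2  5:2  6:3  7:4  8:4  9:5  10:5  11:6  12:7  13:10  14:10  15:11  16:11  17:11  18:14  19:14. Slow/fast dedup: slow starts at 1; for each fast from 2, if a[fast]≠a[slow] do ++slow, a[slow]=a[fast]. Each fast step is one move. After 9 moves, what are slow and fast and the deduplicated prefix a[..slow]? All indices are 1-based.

(s=1,f=2) a[fast]=1=a[slow] dup → fast++
(s=1,f=3) a[fast]=2≠a[slow]=1 write a[2]=2 → slow++,fast++
(s=2,f=4) a[fast]=2=a[slow] dup → fast++
(s=2,f=5) a[fast]=2=a[slow] dup → fast++
(s=2,f=6) a[fast]=3≠a[slow]=2 write a[3]=3 → slow++,fast++
(s=3,f=7) a[fast]=4≠a[slow]=3 write a[4]=4 → slow++,fast++
(s=4,f=8) a[fast]=4=a[slow] dup → fast++
(s=4,f=9) a[fast]=5≠a[slow]=4 write a[5]=5 → slow++,fast++
(s=5,f=10) a[fast]=5=a[slow] dup → fast++

slow=5, fast=11, prefix=[1, 2, 3, 4, 5]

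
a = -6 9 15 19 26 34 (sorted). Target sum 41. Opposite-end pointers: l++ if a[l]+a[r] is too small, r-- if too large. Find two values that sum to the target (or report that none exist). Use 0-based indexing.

(15, 26)

l=0 r=5: -6+34=28 <41, l++
l=1 r=5: 9+34=43 >41, r--
l=1 r=4: 9+26=35 <41, l++
l=2 r=4: 15+26=41, found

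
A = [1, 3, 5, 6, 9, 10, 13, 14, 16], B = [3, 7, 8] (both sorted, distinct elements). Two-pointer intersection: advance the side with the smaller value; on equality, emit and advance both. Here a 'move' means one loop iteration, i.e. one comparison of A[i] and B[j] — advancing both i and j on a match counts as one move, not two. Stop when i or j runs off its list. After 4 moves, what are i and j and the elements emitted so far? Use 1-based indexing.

i=5, j=2, emitted=[3]

i=1 j=1: 1<3, i++
i=2 j=1: 3==3 emit, i++,j++
i=3 j=2: 5<7, i++
i=4 j=2: 6<7, i++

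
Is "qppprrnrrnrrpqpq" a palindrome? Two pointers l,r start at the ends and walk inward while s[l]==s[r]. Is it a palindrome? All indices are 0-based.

not a palindrome (mismatch at 2,13)

l=0 r=15: 'q'=='q', l++,r--
l=1 r=14: 'p'=='p', l++,r--
l=2 r=13: 'p'!='q', stop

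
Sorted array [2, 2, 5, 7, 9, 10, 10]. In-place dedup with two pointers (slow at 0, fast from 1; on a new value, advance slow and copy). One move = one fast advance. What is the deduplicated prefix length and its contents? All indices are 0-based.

length 5; prefix = [2, 5, 7, 9, 10]

slow=0 fast=1: a[fast]=2=a[slow] dup, fast++
slow=0 fast=2: a[fast]=5≠a[slow]=2 write a[1]=5, slow++,fast++
slow=1 fast=3: a[fast]=7≠a[slow]=5 write a[2]=7, slow++,fast++
slow=2 fast=4: a[fast]=9≠a[slow]=7 write a[3]=9, slow++,fast++
slow=3 fast=5: a[fast]=10≠a[slow]=9 write a[4]=10, slow++,fast++
slow=4 fast=6: a[fast]=10=a[slow] dup, fast++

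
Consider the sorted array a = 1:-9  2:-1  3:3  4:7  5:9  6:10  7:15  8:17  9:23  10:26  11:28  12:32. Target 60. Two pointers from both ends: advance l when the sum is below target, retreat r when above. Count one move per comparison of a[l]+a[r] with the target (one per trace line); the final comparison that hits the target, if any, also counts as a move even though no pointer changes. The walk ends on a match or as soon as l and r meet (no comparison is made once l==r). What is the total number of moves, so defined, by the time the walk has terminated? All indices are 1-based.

11 moves

[1,12] -9+32=23 <60 → l++
[2,12] -1+32=31 <60 → l++
[3,12] 3+32=35 <60 → l++
[4,12] 7+32=39 <60 → l++
[5,12] 9+32=41 <60 → l++
[6,12] 10+32=42 <60 → l++
[7,12] 15+32=47 <60 → l++
[8,12] 17+32=49 <60 → l++
[9,12] 23+32=55 <60 → l++
[10,12] 26+32=58 <60 → l++
[11,12] 28+32=60 → found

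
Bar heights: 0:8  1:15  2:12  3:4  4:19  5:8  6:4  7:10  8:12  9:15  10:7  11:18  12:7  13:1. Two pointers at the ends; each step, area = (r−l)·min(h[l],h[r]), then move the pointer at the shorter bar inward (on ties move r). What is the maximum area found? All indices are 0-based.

max area = 150

l=0 r=13: min(8,1)*13=13 best=13 *, r--
l=0 r=12: min(8,7)*12=84 best=84 *, r--
l=0 r=11: min(8,18)*11=88 best=88 *, l++
l=1 r=11: min(15,18)*10=150 best=150 *, l++
l=2 r=11: min(12,18)*9=108 best=150, l++
l=3 r=11: min(4,18)*8=32 best=150, l++
l=4 r=11: min(19,18)*7=126 best=150, r--
l=4 r=10: min(19,7)*6=42 best=150, r--
l=4 r=9: min(19,15)*5=75 best=150, r--
l=4 r=8: min(19,12)*4=48 best=150, r--
l=4 r=7: min(19,10)*3=30 best=150, r--
l=4 r=6: min(19,4)*2=8 best=150, r--
l=4 r=5: min(19,8)*1=8 best=150, r--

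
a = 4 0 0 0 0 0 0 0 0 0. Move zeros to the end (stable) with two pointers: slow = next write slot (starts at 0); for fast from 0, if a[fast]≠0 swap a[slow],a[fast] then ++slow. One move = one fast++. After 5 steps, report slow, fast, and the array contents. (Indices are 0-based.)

(s=0,f=0) a[fast]=4≠0 swap→a[0]=4 → slow++,fast++
(s=1,f=1) a[fast]=0 → fast++
(s=1,f=2) a[fast]=0 → fast++
(s=1,f=3) a[fast]=0 → fast++
(s=1,f=4) a[fast]=0 → fast++

slow=1, fast=5, a=[4, 0, 0, 0, 0, 0, 0, 0, 0, 0]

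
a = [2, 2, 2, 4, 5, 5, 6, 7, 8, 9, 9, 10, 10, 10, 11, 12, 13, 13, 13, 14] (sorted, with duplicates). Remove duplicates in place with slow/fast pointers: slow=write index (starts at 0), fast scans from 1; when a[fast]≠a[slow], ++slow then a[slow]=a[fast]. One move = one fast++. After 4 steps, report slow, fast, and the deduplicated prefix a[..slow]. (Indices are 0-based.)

slow=2, fast=5, prefix=[2, 4, 5]

slow=0 fast=1: a[fast]=2=a[slow] dup, fast++
slow=0 fast=2: a[fast]=2=a[slow] dup, fast++
slow=0 fast=3: a[fast]=4≠a[slow]=2 write a[1]=4, slow++,fast++
slow=1 fast=4: a[fast]=5≠a[slow]=4 write a[2]=5, slow++,fast++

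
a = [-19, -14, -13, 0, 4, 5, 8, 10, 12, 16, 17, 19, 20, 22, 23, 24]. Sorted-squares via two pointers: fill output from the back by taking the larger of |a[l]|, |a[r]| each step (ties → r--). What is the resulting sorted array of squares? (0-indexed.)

[0, 16, 25, 64, 100, 144, 169, 196, 256, 289, 361, 361, 400, 484, 529, 576]

l=0 r=15: |-19|<=|24| out[15]=576, r--
l=0 r=14: |-19|<=|23| out[14]=529, r--
l=0 r=13: |-19|<=|22| out[13]=484, r--
l=0 r=12: |-19|<=|20| out[12]=400, r--
l=0 r=11: |-19|<=|19| out[11]=361, r--
l=0 r=10: |-19|>|17| out[10]=361, l++
l=1 r=10: |-14|<=|17| out[9]=289, r--
l=1 r=9: |-14|<=|16| out[8]=256, r--
l=1 r=8: |-14|>|12| out[7]=196, l++
l=2 r=8: |-13|>|12| out[6]=169, l++
l=3 r=8: |0|<=|12| out[5]=144, r--
l=3 r=7: |0|<=|10| out[4]=100, r--
l=3 r=6: |0|<=|8| out[3]=64, r--
l=3 r=5: |0|<=|5| out[2]=25, r--
l=3 r=4: |0|<=|4| out[1]=16, r--
l=3 r=3: |0|<=|0| out[0]=0, r--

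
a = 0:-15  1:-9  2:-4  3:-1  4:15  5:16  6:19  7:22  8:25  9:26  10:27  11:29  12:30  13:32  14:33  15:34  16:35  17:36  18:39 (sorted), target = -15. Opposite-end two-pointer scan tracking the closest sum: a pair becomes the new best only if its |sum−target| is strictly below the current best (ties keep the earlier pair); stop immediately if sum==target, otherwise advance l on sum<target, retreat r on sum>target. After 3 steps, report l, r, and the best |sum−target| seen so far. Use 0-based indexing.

l=0, r=15, best |Δ|=35

l=0 r=18: -15+39=24 d=39 *, r--
l=0 r=17: -15+36=21 d=36 *, r--
l=0 r=16: -15+35=20 d=35 *, r--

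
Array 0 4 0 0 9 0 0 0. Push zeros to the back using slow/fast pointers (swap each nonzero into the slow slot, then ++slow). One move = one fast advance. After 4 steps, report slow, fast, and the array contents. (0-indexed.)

slow=0 fast=0: a[fast]=0, fast++
slow=0 fast=1: a[fast]=4≠0 swap→a[0]=4, slow++,fast++
slow=1 fast=2: a[fast]=0, fast++
slow=1 fast=3: a[fast]=0, fast++

slow=1, fast=4, a=[4, 0, 0, 0, 9, 0, 0, 0]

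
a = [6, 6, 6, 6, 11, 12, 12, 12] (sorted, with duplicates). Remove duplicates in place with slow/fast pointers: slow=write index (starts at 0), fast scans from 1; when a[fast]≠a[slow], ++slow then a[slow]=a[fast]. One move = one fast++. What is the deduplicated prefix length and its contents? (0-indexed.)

slow=0 fast=1: a[fast]=6=a[slow] dup, fast++
slow=0 fast=2: a[fast]=6=a[slow] dup, fast++
slow=0 fast=3: a[fast]=6=a[slow] dup, fast++
slow=0 fast=4: a[fast]=11≠a[slow]=6 write a[1]=11, slow++,fast++
slow=1 fast=5: a[fast]=12≠a[slow]=11 write a[2]=12, slow++,fast++
slow=2 fast=6: a[fast]=12=a[slow] dup, fast++
slow=2 fast=7: a[fast]=12=a[slow] dup, fast++

length 3; prefix = [6, 11, 12]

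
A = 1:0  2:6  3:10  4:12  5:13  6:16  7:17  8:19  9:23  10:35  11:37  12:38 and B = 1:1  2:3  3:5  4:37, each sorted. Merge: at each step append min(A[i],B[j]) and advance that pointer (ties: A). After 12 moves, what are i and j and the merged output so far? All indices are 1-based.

[i=1,j=1] A[i]=0<=B[j]=1 take 0 → i++
[i=2,j=1] A[i]=6>B[j]=1 take 1 → j++
[i=2,j=2] A[i]=6>B[j]=3 take 3 → j++
[i=2,j=3] A[i]=6>B[j]=5 take 5 → j++
[i=2,j=4] A[i]=6<=B[j]=37 take 6 → i++
[i=3,j=4] A[i]=10<=B[j]=37 take 10 → i++
[i=4,j=4] A[i]=12<=B[j]=37 take 12 → i++
[i=5,j=4] A[i]=13<=B[j]=37 take 13 → i++
[i=6,j=4] A[i]=16<=B[j]=37 take 16 → i++
[i=7,j=4] A[i]=17<=B[j]=37 take 17 → i++
[i=8,j=4] A[i]=19<=B[j]=37 take 19 → i++
[i=9,j=4] A[i]=23<=B[j]=37 take 23 → i++

i=10, j=4, merged so far=[0, 1, 3, 5, 6, 10, 12, 13, 16, 17, 19, 23]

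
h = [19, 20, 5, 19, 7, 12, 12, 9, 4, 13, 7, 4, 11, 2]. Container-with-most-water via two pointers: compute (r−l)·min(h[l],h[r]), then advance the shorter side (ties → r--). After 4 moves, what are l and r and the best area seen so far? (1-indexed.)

l=1, r=10, best area=132

l=1 r=14: min(19,2)*13=26 best=26 *, r--
l=1 r=13: min(19,11)*12=132 best=132 *, r--
l=1 r=12: min(19,4)*11=44 best=132, r--
l=1 r=11: min(19,7)*10=70 best=132, r--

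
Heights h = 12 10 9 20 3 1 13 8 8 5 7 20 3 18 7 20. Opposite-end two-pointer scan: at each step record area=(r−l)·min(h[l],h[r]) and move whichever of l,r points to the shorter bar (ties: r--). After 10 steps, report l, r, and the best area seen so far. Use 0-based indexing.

[0,15] min(12,20)*15=180 best=180 * → l++
[1,15] min(10,20)*14=140 best=180 → l++
[2,15] min(9,20)*13=117 best=180 → l++
[3,15] min(20,20)*12=240 best=240 * → r--
[3,14] min(20,7)*11=77 best=240 → r--
[3,13] min(20,18)*10=180 best=240 → r--
[3,12] min(20,3)*9=27 best=240 → r--
[3,11] min(20,20)*8=160 best=240 → r--
[3,10] min(20,7)*7=49 best=240 → r--
[3,9] min(20,5)*6=30 best=240 → r--

l=3, r=8, best area=240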